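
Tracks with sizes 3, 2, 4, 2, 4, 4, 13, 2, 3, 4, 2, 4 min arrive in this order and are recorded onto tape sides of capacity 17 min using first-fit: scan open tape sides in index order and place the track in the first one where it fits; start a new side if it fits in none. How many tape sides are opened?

3

  3 → side 1 (new)  [load 3/17]
  2 → side 1  [load 5/17]
  4 → side 1  [load 9/17]
  2 → side 1  [load 11/17]
  4 → side 1  [load 15/17]
  4 → side 2 (new)  [load 4/17]
  13 → side 2  [load 17/17]
  2 → side 1  [load 17/17]
  3 → side 3 (new)  [load 3/17]
  4 → side 3  [load 7/17]
  2 → side 3  [load 9/17]
  4 → side 3  [load 13/17]
3 tape sides opened.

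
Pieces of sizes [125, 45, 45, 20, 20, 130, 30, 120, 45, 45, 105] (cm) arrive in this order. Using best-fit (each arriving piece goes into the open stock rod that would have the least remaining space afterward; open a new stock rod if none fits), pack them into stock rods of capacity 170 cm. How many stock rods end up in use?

  125 → stock rod 1 (new)  [load 125/170]
  45 → stock rod 1  [load 170/170]
  45 → stock rod 2 (new)  [load 45/170]
  20 → stock rod 2  [load 65/170]
  20 → stock rod 2  [load 85/170]
  130 → stock rod 3 (new)  [load 130/170]
  30 → stock rod 3  [load 160/170]
  120 → stock rod 4 (new)  [load 120/170]
  45 → stock rod 4  [load 165/170]
  45 → stock rod 2  [load 130/170]
  105 → stock rod 5 (new)  [load 105/170]
5 stock rods opened.

5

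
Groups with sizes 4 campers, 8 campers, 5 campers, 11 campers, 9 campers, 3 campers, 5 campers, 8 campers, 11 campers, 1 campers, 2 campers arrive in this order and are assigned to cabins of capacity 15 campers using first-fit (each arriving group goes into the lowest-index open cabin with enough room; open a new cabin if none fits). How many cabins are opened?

  4 → cabin 1 (new)  [load 4/15]
  8 → cabin 1  [load 12/15]
  5 → cabin 2 (new)  [load 5/15]
  11 → cabin 3 (new)  [load 11/15]
  9 → cabin 2  [load 14/15]
  3 → cabin 1  [load 15/15]
  5 → cabin 4 (new)  [load 5/15]
  8 → cabin 4  [load 13/15]
  11 → cabin 5 (new)  [load 11/15]
  1 → cabin 2  [load 15/15]
  2 → cabin 3  [load 13/15]
5 cabins opened.

5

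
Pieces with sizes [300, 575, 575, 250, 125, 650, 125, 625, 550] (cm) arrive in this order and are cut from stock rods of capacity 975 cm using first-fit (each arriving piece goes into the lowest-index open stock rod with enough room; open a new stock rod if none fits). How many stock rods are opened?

  300 → stock rod 1 (new)  [load 300/975]
  575 → stock rod 1  [load 875/975]
  575 → stock rod 2 (new)  [load 575/975]
  250 → stock rod 2  [load 825/975]
  125 → stock rod 2  [load 950/975]
  650 → stock rod 3 (new)  [load 650/975]
  125 → stock rod 3  [load 775/975]
  625 → stock rod 4 (new)  [load 625/975]
  550 → stock rod 5 (new)  [load 550/975]
5 stock rods opened.

5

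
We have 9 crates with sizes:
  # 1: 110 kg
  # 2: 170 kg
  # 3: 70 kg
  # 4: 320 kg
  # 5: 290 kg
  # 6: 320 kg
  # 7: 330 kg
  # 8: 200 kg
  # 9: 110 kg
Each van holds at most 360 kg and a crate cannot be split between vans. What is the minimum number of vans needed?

6

Total = 330 + 320 + 320 + 290 + 200 + 170 + 110 + 110 + 70 = 1920 kg.
Lower bound: ⌈1920/360⌉ = 6 vans.
A packing using 6 vans:
  van 1: 330 = 330
  van 2: 320 = 320
  van 3: 320 = 320
  van 4: 290 + 70 = 360
  van 5: 200 + 110 = 310
  van 6: 170 + 110 = 280
This matches the lower bound, so 6 is optimal.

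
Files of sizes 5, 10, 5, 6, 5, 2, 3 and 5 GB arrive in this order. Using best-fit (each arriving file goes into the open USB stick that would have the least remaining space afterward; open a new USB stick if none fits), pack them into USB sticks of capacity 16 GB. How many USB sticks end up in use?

3

  5 → USB stick 1 (new)  [load 5/16]
  10 → USB stick 1  [load 15/16]
  5 → USB stick 2 (new)  [load 5/16]
  6 → USB stick 2  [load 11/16]
  5 → USB stick 2  [load 16/16]
  2 → USB stick 3 (new)  [load 2/16]
  3 → USB stick 3  [load 5/16]
  5 → USB stick 3  [load 10/16]
3 USB sticks opened.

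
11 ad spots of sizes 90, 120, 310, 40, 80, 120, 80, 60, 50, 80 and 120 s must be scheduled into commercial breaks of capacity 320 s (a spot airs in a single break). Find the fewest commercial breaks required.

Total = 310 + 120 + 120 + 120 + 90 + 80 + 80 + 80 + 60 + 50 + 40 = 1150 s.
Lower bound: ⌈1150/320⌉ = 4 commercial breaks.
A packing using 4 commercial breaks:
  break 1: 310 = 310
  break 2: 120 + 120 + 80 = 320
  break 3: 120 + 90 + 80 = 290
  break 4: 80 + 60 + 50 + 40 = 230
This matches the lower bound, so 4 is optimal.

4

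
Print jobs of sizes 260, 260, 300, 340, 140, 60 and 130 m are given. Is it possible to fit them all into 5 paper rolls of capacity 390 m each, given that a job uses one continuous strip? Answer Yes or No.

A valid assignment using 5 paper rolls:
  roll 1: 340 = 340
  roll 2: 300 + 60 = 360
  roll 3: 260 + 130 = 390
  roll 4: 260 = 260
  roll 5: 140 = 140
Every load is within 390 m, so 5 paper rolls suffice.

Yes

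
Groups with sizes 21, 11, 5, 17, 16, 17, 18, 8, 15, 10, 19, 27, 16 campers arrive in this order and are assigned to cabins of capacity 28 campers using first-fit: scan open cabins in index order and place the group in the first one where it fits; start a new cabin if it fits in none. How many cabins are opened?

  21 → cabin 1 (new)  [load 21/28]
  11 → cabin 2 (new)  [load 11/28]
  5 → cabin 1  [load 26/28]
  17 → cabin 2  [load 28/28]
  16 → cabin 3 (new)  [load 16/28]
  17 → cabin 4 (new)  [load 17/28]
  18 → cabin 5 (new)  [load 18/28]
  8 → cabin 3  [load 24/28]
  15 → cabin 6 (new)  [load 15/28]
  10 → cabin 4  [load 27/28]
  19 → cabin 7 (new)  [load 19/28]
  27 → cabin 8 (new)  [load 27/28]
  16 → cabin 9 (new)  [load 16/28]
9 cabins opened.

9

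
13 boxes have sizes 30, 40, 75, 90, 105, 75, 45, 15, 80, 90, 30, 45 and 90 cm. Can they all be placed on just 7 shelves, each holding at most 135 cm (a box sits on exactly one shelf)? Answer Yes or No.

Yes

A valid assignment using 7 shelves:
  shelf 1: 105 + 30 = 135
  shelf 2: 90 + 45 = 135
  shelf 3: 90 + 45 = 135
  shelf 4: 90 + 40 = 130
  shelf 5: 80 + 30 + 15 = 125
  shelf 6: 75 = 75
  shelf 7: 75 = 75
Every load is within 135 cm, so 7 shelves suffice.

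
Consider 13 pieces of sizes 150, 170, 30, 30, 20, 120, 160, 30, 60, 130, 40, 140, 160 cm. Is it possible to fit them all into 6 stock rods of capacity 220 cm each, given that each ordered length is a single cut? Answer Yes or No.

No

Total = 1240 cm; ⌈1240/220⌉ = 6.
7 pieces each exceed half the capacity and cannot share a stock rod, forcing at least 7 stock rods.
At least 7 stock rods are required, but only 6 are allowed.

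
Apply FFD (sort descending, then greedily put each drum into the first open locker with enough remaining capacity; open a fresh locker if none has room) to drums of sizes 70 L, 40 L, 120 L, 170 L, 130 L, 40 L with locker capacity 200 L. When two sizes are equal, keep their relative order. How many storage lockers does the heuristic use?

3

Sorted descending: 170, 130, 120, 70, 40, 40.
  170 → locker 1 (new)  [load 170/200]
  130 → locker 2 (new)  [load 130/200]
  120 → locker 3 (new)  [load 120/200]
  70 → locker 2  [load 200/200]
  40 → locker 3  [load 160/200]
  40 → locker 3  [load 200/200]
3 storage lockers opened.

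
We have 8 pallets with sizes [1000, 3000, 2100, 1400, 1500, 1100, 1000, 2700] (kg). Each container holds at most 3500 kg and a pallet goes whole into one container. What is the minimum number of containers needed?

Total = 3000 + 2700 + 2100 + 1500 + 1400 + 1100 + 1000 + 1000 = 13800 kg.
Lower bound: ⌈13800/3500⌉ = 4 containers.
A packing using 5 containers:
  container 1: 3000 = 3000
  container 2: 2700 = 2700
  container 3: 2100 + 1400 = 3500
  container 4: 1500 + 1100 = 2600
  container 5: 1000 + 1000 = 2000
No arrangement into 4 containers stays within capacity, so 5 is optimal.

5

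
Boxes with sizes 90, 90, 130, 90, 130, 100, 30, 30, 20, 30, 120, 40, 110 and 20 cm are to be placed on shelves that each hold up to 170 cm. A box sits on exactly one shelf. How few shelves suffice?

Total = 130 + 130 + 120 + 110 + 100 + 90 + 90 + 90 + 40 + 30 + 30 + 30 + 20 + 20 = 1030 cm.
Lower bound: ⌈1030/170⌉ = 7 shelves.
Also, 8 boxes each exceed 85 cm, and no two of those can share a shelf, so at least 8 shelves are needed.
A packing using 8 shelves:
  shelf 1: 130 + 40 = 170
  shelf 2: 130 + 30 = 160
  shelf 3: 120 + 30 + 20 = 170
  shelf 4: 110 + 30 + 20 = 160
  shelf 5: 100 = 100
  shelf 6: 90 = 90
  shelf 7: 90 = 90
  shelf 8: 90 = 90
This matches the lower bound, so 8 is optimal.

8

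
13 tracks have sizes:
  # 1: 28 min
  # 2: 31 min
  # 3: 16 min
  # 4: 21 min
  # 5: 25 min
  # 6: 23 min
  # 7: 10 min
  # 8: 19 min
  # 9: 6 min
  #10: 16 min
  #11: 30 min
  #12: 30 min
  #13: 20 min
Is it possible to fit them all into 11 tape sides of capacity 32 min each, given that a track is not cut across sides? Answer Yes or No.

Yes

A valid assignment using 10 tape sides:
  side 1: 31 = 31
  side 2: 30 = 30
  side 3: 30 = 30
  side 4: 28 = 28
  side 5: 25 + 6 = 31
  side 6: 23 = 23
  side 7: 21 + 10 = 31
  side 8: 20 = 20
  side 9: 19 = 19
  side 10: 16 + 16 = 32
That uses only 10 ≤ 11, so 11 tape sides are enough.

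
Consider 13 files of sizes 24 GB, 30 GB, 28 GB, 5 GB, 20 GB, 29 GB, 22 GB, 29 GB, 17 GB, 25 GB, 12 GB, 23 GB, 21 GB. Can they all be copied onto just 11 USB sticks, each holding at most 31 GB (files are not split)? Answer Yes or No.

A valid assignment using 11 USB sticks:
  USB stick 1: 30 = 30
  USB stick 2: 29 = 29
  USB stick 3: 29 = 29
  USB stick 4: 28 = 28
  USB stick 5: 25 + 5 = 30
  USB stick 6: 24 = 24
  USB stick 7: 23 = 23
  USB stick 8: 22 = 22
  USB stick 9: 21 = 21
  USB stick 10: 20 = 20
  USB stick 11: 17 + 12 = 29
Every load is within 31 GB, so 11 USB sticks suffice.

Yes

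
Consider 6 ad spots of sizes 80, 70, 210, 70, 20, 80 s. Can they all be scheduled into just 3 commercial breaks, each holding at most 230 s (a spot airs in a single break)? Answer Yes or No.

A valid assignment using 3 commercial breaks:
  break 1: 210 + 20 = 230
  break 2: 80 + 80 + 70 = 230
  break 3: 70 = 70
Every load is within 230 s, so 3 commercial breaks suffice.

Yes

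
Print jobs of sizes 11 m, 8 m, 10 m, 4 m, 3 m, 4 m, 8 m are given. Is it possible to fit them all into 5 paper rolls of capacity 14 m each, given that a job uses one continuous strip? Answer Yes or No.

A valid assignment using 4 paper rolls:
  roll 1: 11 + 3 = 14
  roll 2: 10 + 4 = 14
  roll 3: 8 + 4 = 12
  roll 4: 8 = 8
That uses only 4 ≤ 5, so 5 paper rolls are enough.

Yes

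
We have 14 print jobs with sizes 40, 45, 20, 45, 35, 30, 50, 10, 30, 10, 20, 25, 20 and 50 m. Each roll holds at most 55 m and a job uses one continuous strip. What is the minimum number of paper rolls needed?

9

Total = 50 + 50 + 45 + 45 + 40 + 35 + 30 + 30 + 25 + 20 + 20 + 20 + 10 + 10 = 430 m.
Lower bound: ⌈430/55⌉ = 8 paper rolls.
A packing using 9 paper rolls:
  roll 1: 50 = 50
  roll 2: 50 = 50
  roll 3: 45 + 10 = 55
  roll 4: 45 + 10 = 55
  roll 5: 40 = 40
  roll 6: 35 + 20 = 55
  roll 7: 30 + 25 = 55
  roll 8: 30 + 20 = 50
  roll 9: 20 = 20
No arrangement into 8 paper rolls stays within capacity, so 9 is optimal.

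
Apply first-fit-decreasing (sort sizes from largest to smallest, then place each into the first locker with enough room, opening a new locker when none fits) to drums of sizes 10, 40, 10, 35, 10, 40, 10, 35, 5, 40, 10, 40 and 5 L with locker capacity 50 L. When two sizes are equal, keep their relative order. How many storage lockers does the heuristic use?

6

Sorted descending: 40, 40, 40, 40, 35, 35, 10, 10, 10, 10, 10, 5, 5.
  40 → locker 1 (new)  [load 40/50]
  40 → locker 2 (new)  [load 40/50]
  40 → locker 3 (new)  [load 40/50]
  40 → locker 4 (new)  [load 40/50]
  35 → locker 5 (new)  [load 35/50]
  35 → locker 6 (new)  [load 35/50]
  10 → locker 1  [load 50/50]
  10 → locker 2  [load 50/50]
  10 → locker 3  [load 50/50]
  10 → locker 4  [load 50/50]
  10 → locker 5  [load 45/50]
  5 → locker 5  [load 50/50]
  5 → locker 6  [load 40/50]
6 storage lockers opened.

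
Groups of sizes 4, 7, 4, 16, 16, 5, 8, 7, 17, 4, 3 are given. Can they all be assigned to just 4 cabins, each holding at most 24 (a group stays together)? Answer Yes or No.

Yes

A valid assignment using 4 cabins:
  cabin 1: 17 + 7 = 24
  cabin 2: 16 + 8 = 24
  cabin 3: 16 + 7 = 23
  cabin 4: 5 + 4 + 4 + 4 + 3 = 20
Every load is within 24, so 4 cabins suffice.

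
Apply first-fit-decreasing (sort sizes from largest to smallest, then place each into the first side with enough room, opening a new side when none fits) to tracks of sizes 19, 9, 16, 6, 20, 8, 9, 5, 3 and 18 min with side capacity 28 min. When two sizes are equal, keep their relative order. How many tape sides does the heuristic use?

5

Sorted descending: 20, 19, 18, 16, 9, 9, 8, 6, 5, 3.
  20 → side 1 (new)  [load 20/28]
  19 → side 2 (new)  [load 19/28]
  18 → side 3 (new)  [load 18/28]
  16 → side 4 (new)  [load 16/28]
  9 → side 2  [load 28/28]
  9 → side 3  [load 27/28]
  8 → side 1  [load 28/28]
  6 → side 4  [load 22/28]
  5 → side 4  [load 27/28]
  3 → side 5 (new)  [load 3/28]
5 tape sides opened.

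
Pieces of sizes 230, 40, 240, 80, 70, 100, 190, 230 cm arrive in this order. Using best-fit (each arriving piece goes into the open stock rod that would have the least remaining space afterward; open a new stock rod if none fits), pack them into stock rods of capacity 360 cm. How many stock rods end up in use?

  230 → stock rod 1 (new)  [load 230/360]
  40 → stock rod 1  [load 270/360]
  240 → stock rod 2 (new)  [load 240/360]
  80 → stock rod 1  [load 350/360]
  70 → stock rod 2  [load 310/360]
  100 → stock rod 3 (new)  [load 100/360]
  190 → stock rod 3  [load 290/360]
  230 → stock rod 4 (new)  [load 230/360]
4 stock rods opened.

4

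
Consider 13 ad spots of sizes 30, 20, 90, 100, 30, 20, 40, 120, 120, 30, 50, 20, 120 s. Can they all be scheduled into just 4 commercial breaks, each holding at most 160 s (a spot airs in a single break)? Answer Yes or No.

Total = 790 s; ⌈790/160⌉ = 5.
At least 5 commercial breaks are required, but only 4 are allowed.

No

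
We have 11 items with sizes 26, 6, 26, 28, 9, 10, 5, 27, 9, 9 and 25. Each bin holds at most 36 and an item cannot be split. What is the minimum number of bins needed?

Total = 28 + 27 + 26 + 26 + 25 + 10 + 9 + 9 + 9 + 6 + 5 = 180.
Lower bound: ⌈180/36⌉ = 5 bins.
A packing using 6 bins:
  bin 1: 28 + 6 = 34
  bin 2: 27 + 9 = 36
  bin 3: 26 + 10 = 36
  bin 4: 26 + 9 = 35
  bin 5: 25 + 9 = 34
  bin 6: 5 = 5
No arrangement into 5 bins stays within capacity, so 6 is optimal.

6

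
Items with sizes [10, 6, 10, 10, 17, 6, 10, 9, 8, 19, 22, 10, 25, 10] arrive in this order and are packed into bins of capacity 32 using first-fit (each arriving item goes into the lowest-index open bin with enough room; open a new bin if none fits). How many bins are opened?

6

  10 → bin 1 (new)  [load 10/32]
  6 → bin 1  [load 16/32]
  10 → bin 1  [load 26/32]
  10 → bin 2 (new)  [load 10/32]
  17 → bin 2  [load 27/32]
  6 → bin 1  [load 32/32]
  10 → bin 3 (new)  [load 10/32]
  9 → bin 3  [load 19/32]
  8 → bin 3  [load 27/32]
  19 → bin 4 (new)  [load 19/32]
  22 → bin 5 (new)  [load 22/32]
  10 → bin 4  [load 29/32]
  25 → bin 6 (new)  [load 25/32]
  10 → bin 5  [load 32/32]
6 bins opened.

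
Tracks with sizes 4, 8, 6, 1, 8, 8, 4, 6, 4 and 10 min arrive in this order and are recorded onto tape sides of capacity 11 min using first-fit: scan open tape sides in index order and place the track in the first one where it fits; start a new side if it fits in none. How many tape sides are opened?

7

  4 → side 1 (new)  [load 4/11]
  8 → side 2 (new)  [load 8/11]
  6 → side 1  [load 10/11]
  1 → side 1  [load 11/11]
  8 → side 3 (new)  [load 8/11]
  8 → side 4 (new)  [load 8/11]
  4 → side 5 (new)  [load 4/11]
  6 → side 5  [load 10/11]
  4 → side 6 (new)  [load 4/11]
  10 → side 7 (new)  [load 10/11]
7 tape sides opened.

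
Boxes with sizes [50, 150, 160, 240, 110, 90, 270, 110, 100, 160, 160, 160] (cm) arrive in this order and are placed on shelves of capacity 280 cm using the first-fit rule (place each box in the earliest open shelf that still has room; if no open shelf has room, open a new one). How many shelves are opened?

  50 → shelf 1 (new)  [load 50/280]
  150 → shelf 1  [load 200/280]
  160 → shelf 2 (new)  [load 160/280]
  240 → shelf 3 (new)  [load 240/280]
  110 → shelf 2  [load 270/280]
  90 → shelf 4 (new)  [load 90/280]
  270 → shelf 5 (new)  [load 270/280]
  110 → shelf 4  [load 200/280]
  100 → shelf 6 (new)  [load 100/280]
  160 → shelf 6  [load 260/280]
  160 → shelf 7 (new)  [load 160/280]
  160 → shelf 8 (new)  [load 160/280]
8 shelves opened.

8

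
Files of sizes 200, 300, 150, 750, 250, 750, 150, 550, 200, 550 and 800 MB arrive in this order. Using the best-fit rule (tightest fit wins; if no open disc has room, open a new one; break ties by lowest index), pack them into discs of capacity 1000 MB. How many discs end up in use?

  200 → disc 1 (new)  [load 200/1000]
  300 → disc 1  [load 500/1000]
  150 → disc 1  [load 650/1000]
  750 → disc 2 (new)  [load 750/1000]
  250 → disc 2  [load 1000/1000]
  750 → disc 3 (new)  [load 750/1000]
  150 → disc 3  [load 900/1000]
  550 → disc 4 (new)  [load 550/1000]
  200 → disc 1  [load 850/1000]
  550 → disc 5 (new)  [load 550/1000]
  800 → disc 6 (new)  [load 800/1000]
6 discs opened.

6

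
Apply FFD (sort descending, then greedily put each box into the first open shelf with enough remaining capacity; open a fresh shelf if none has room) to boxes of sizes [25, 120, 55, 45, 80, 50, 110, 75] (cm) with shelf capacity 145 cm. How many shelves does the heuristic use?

Sorted descending: 120, 110, 80, 75, 55, 50, 45, 25.
  120 → shelf 1 (new)  [load 120/145]
  110 → shelf 2 (new)  [load 110/145]
  80 → shelf 3 (new)  [load 80/145]
  75 → shelf 4 (new)  [load 75/145]
  55 → shelf 3  [load 135/145]
  50 → shelf 4  [load 125/145]
  45 → shelf 5 (new)  [load 45/145]
  25 → shelf 1  [load 145/145]
5 shelves opened.

5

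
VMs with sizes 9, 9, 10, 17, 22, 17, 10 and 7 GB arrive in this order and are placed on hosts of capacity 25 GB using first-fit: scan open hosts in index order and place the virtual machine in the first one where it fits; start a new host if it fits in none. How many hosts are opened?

  9 → host 1 (new)  [load 9/25]
  9 → host 1  [load 18/25]
  10 → host 2 (new)  [load 10/25]
  17 → host 3 (new)  [load 17/25]
  22 → host 4 (new)  [load 22/25]
  17 → host 5 (new)  [load 17/25]
  10 → host 2  [load 20/25]
  7 → host 1  [load 25/25]
5 hosts opened.

5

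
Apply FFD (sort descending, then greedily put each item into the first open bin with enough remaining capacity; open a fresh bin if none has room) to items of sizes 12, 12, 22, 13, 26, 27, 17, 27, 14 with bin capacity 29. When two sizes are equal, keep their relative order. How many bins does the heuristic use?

Sorted descending: 27, 27, 26, 22, 17, 14, 13, 12, 12.
  27 → bin 1 (new)  [load 27/29]
  27 → bin 2 (new)  [load 27/29]
  26 → bin 3 (new)  [load 26/29]
  22 → bin 4 (new)  [load 22/29]
  17 → bin 5 (new)  [load 17/29]
  14 → bin 6 (new)  [load 14/29]
  13 → bin 6  [load 27/29]
  12 → bin 5  [load 29/29]
  12 → bin 7 (new)  [load 12/29]
7 bins opened.

7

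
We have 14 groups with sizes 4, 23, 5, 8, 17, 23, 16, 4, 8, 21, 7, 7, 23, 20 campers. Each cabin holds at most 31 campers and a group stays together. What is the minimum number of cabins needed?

7

Total = 23 + 23 + 23 + 21 + 20 + 17 + 16 + 8 + 8 + 7 + 7 + 5 + 4 + 4 = 186 campers.
Lower bound: ⌈186/31⌉ = 6 cabins.
Also, 7 groups each exceed 31/2 campers, and no two of those can share a cabin, so at least 7 cabins are needed.
A packing using 7 cabins:
  cabin 1: 23 + 8 = 31
  cabin 2: 23 + 8 = 31
  cabin 3: 23 + 7 = 30
  cabin 4: 21 + 7 = 28
  cabin 5: 20 + 5 + 4 = 29
  cabin 6: 17 + 4 = 21
  cabin 7: 16 = 16
This matches the lower bound, so 7 is optimal.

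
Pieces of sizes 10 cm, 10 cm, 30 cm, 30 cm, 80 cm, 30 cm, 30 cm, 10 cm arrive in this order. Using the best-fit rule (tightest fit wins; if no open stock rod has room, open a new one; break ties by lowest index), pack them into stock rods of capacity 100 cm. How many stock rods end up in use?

  10 → stock rod 1 (new)  [load 10/100]
  10 → stock rod 1  [load 20/100]
  30 → stock rod 1  [load 50/100]
  30 → stock rod 1  [load 80/100]
  80 → stock rod 2 (new)  [load 80/100]
  30 → stock rod 3 (new)  [load 30/100]
  30 → stock rod 3  [load 60/100]
  10 → stock rod 1  [load 90/100]
3 stock rods opened.

3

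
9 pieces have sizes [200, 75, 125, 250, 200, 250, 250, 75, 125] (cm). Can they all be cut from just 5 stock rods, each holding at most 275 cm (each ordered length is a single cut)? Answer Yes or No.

Total = 1550 cm; ⌈1550/275⌉ = 6.
At least 6 stock rods are required, but only 5 are allowed.

No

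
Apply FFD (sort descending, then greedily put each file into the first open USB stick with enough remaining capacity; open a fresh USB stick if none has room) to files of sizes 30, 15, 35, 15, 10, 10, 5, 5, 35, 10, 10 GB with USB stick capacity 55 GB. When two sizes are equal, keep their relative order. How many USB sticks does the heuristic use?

Sorted descending: 35, 35, 30, 15, 15, 10, 10, 10, 10, 5, 5.
  35 → USB stick 1 (new)  [load 35/55]
  35 → USB stick 2 (new)  [load 35/55]
  30 → USB stick 3 (new)  [load 30/55]
  15 → USB stick 1  [load 50/55]
  15 → USB stick 2  [load 50/55]
  10 → USB stick 3  [load 40/55]
  10 → USB stick 3  [load 50/55]
  10 → USB stick 4 (new)  [load 10/55]
  10 → USB stick 4  [load 20/55]
  5 → USB stick 1  [load 55/55]
  5 → USB stick 2  [load 55/55]
4 USB sticks opened.

4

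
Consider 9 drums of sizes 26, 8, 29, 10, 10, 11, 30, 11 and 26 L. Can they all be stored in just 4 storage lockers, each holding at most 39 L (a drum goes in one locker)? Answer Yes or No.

Total = 161 L; ⌈161/39⌉ = 5.
At least 5 storage lockers are required, but only 4 are allowed.

No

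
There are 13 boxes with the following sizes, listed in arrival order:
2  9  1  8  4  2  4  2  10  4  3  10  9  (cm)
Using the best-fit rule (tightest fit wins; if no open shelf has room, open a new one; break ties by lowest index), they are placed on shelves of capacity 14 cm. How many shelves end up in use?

  2 → shelf 1 (new)  [load 2/14]
  9 → shelf 1  [load 11/14]
  1 → shelf 1  [load 12/14]
  8 → shelf 2 (new)  [load 8/14]
  4 → shelf 2  [load 12/14]
  2 → shelf 1  [load 14/14]
  4 → shelf 3 (new)  [load 4/14]
  2 → shelf 2  [load 14/14]
  10 → shelf 3  [load 14/14]
  4 → shelf 4 (new)  [load 4/14]
  3 → shelf 4  [load 7/14]
  10 → shelf 5 (new)  [load 10/14]
  9 → shelf 6 (new)  [load 9/14]
6 shelves opened.

6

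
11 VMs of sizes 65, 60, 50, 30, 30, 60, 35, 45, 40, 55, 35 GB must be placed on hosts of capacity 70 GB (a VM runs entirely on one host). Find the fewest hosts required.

9

Total = 65 + 60 + 60 + 55 + 50 + 45 + 40 + 35 + 35 + 30 + 30 = 505 GB.
Lower bound: ⌈505/70⌉ = 8 hosts.
A packing using 9 hosts:
  host 1: 65 = 65
  host 2: 60 = 60
  host 3: 60 = 60
  host 4: 55 = 55
  host 5: 50 = 50
  host 6: 45 = 45
  host 7: 40 + 30 = 70
  host 8: 35 + 35 = 70
  host 9: 30 = 30
No arrangement into 8 hosts stays within capacity, so 9 is optimal.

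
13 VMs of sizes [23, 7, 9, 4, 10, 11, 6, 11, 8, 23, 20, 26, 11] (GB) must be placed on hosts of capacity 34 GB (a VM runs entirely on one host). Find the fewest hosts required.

5

Total = 26 + 23 + 23 + 20 + 11 + 11 + 11 + 10 + 9 + 8 + 7 + 6 + 4 = 169 GB.
Lower bound: ⌈169/34⌉ = 5 hosts.
A packing using 5 hosts:
  host 1: 26 + 8 = 34
  host 2: 23 + 11 = 34
  host 3: 23 + 11 = 34
  host 4: 20 + 10 + 4 = 34
  host 5: 11 + 9 + 7 + 6 = 33
This matches the lower bound, so 5 is optimal.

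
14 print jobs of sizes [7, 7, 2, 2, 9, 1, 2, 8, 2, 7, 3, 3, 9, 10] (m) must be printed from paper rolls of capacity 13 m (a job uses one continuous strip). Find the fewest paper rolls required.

Total = 10 + 9 + 9 + 8 + 7 + 7 + 7 + 3 + 3 + 2 + 2 + 2 + 2 + 1 = 72 m.
Lower bound: ⌈72/13⌉ = 6 paper rolls.
Also, 7 print jobs each exceed 13/2 m, and no two of those can share a roll, so at least 7 paper rolls are needed.
A packing using 7 paper rolls:
  roll 1: 10 + 3 = 13
  roll 2: 9 + 3 + 1 = 13
  roll 3: 9 + 2 + 2 = 13
  roll 4: 8 + 2 + 2 = 12
  roll 5: 7 = 7
  roll 6: 7 = 7
  roll 7: 7 = 7
This matches the lower bound, so 7 is optimal.

7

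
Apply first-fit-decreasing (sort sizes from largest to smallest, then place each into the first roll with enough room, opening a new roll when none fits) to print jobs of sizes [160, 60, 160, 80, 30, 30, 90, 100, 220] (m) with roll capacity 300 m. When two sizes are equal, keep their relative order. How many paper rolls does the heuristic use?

Sorted descending: 220, 160, 160, 100, 90, 80, 60, 30, 30.
  220 → roll 1 (new)  [load 220/300]
  160 → roll 2 (new)  [load 160/300]
  160 → roll 3 (new)  [load 160/300]
  100 → roll 2  [load 260/300]
  90 → roll 3  [load 250/300]
  80 → roll 1  [load 300/300]
  60 → roll 4 (new)  [load 60/300]
  30 → roll 2  [load 290/300]
  30 → roll 3  [load 280/300]
4 paper rolls opened.

4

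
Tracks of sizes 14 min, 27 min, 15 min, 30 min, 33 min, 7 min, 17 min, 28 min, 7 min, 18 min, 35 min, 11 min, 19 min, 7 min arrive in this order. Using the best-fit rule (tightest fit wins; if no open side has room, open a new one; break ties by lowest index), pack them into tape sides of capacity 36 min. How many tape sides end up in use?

8

  14 → side 1 (new)  [load 14/36]
  27 → side 2 (new)  [load 27/36]
  15 → side 1  [load 29/36]
  30 → side 3 (new)  [load 30/36]
  33 → side 4 (new)  [load 33/36]
  7 → side 1  [load 36/36]
  17 → side 5 (new)  [load 17/36]
  28 → side 6 (new)  [load 28/36]
  7 → side 6  [load 35/36]
  18 → side 5  [load 35/36]
  35 → side 7 (new)  [load 35/36]
  11 → side 8 (new)  [load 11/36]
  19 → side 8  [load 30/36]
  7 → side 2  [load 34/36]
8 tape sides opened.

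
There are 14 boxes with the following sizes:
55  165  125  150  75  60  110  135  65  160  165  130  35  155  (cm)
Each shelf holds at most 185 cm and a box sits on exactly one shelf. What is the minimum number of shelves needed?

Total = 165 + 165 + 160 + 155 + 150 + 135 + 130 + 125 + 110 + 75 + 65 + 60 + 55 + 35 = 1585 cm.
Lower bound: ⌈1585/185⌉ = 9 shelves.
A packing using 10 shelves:
  shelf 1: 165 = 165
  shelf 2: 165 = 165
  shelf 3: 160 = 160
  shelf 4: 155 = 155
  shelf 5: 150 + 35 = 185
  shelf 6: 135 = 135
  shelf 7: 130 + 55 = 185
  shelf 8: 125 + 60 = 185
  shelf 9: 110 + 75 = 185
  shelf 10: 65 = 65
No arrangement into 9 shelves stays within capacity, so 10 is optimal.

10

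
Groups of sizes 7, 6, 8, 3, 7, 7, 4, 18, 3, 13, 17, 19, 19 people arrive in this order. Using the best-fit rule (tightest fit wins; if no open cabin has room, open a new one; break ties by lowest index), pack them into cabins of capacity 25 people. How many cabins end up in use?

7

  7 → cabin 1 (new)  [load 7/25]
  6 → cabin 1  [load 13/25]
  8 → cabin 1  [load 21/25]
  3 → cabin 1  [load 24/25]
  7 → cabin 2 (new)  [load 7/25]
  7 → cabin 2  [load 14/25]
  4 → cabin 2  [load 18/25]
  18 → cabin 3 (new)  [load 18/25]
  3 → cabin 2  [load 21/25]
  13 → cabin 4 (new)  [load 13/25]
  17 → cabin 5 (new)  [load 17/25]
  19 → cabin 6 (new)  [load 19/25]
  19 → cabin 7 (new)  [load 19/25]
7 cabins opened.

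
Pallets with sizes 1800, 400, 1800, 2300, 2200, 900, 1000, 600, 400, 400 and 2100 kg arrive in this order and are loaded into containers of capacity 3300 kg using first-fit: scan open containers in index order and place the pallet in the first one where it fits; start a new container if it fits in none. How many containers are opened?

5

  1800 → container 1 (new)  [load 1800/3300]
  400 → container 1  [load 2200/3300]
  1800 → container 2 (new)  [load 1800/3300]
  2300 → container 3 (new)  [load 2300/3300]
  2200 → container 4 (new)  [load 2200/3300]
  900 → container 1  [load 3100/3300]
  1000 → container 2  [load 2800/3300]
  600 → container 3  [load 2900/3300]
  400 → container 2  [load 3200/3300]
  400 → container 3  [load 3300/3300]
  2100 → container 5 (new)  [load 2100/3300]
5 containers opened.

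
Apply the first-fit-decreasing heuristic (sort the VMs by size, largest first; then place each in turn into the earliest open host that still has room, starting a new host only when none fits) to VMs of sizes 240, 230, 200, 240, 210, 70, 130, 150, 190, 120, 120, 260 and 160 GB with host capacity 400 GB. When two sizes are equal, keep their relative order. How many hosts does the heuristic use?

6

Sorted descending: 260, 240, 240, 230, 210, 200, 190, 160, 150, 130, 120, 120, 70.
  260 → host 1 (new)  [load 260/400]
  240 → host 2 (new)  [load 240/400]
  240 → host 3 (new)  [load 240/400]
  230 → host 4 (new)  [load 230/400]
  210 → host 5 (new)  [load 210/400]
  200 → host 6 (new)  [load 200/400]
  190 → host 5  [load 400/400]
  160 → host 2  [load 400/400]
  150 → host 3  [load 390/400]
  130 → host 1  [load 390/400]
  120 → host 4  [load 350/400]
  120 → host 6  [load 320/400]
  70 → host 6  [load 390/400]
6 hosts opened.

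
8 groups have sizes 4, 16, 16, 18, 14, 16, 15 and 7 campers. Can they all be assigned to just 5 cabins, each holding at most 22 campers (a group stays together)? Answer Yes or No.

Total = 106 campers; ⌈106/22⌉ = 5.
6 groups each exceed half the capacity and cannot share a cabin, forcing at least 6 cabins.
At least 6 cabins are required, but only 5 are allowed.

No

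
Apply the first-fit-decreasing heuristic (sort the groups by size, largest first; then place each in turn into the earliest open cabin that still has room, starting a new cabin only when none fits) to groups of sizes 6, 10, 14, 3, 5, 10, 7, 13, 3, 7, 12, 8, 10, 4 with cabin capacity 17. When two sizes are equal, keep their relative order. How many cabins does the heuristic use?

Sorted descending: 14, 13, 12, 10, 10, 10, 8, 7, 7, 6, 5, 4, 3, 3.
  14 → cabin 1 (new)  [load 14/17]
  13 → cabin 2 (new)  [load 13/17]
  12 → cabin 3 (new)  [load 12/17]
  10 → cabin 4 (new)  [load 10/17]
  10 → cabin 5 (new)  [load 10/17]
  10 → cabin 6 (new)  [load 10/17]
  8 → cabin 7 (new)  [load 8/17]
  7 → cabin 4  [load 17/17]
  7 → cabin 5  [load 17/17]
  6 → cabin 6  [load 16/17]
  5 → cabin 3  [load 17/17]
  4 → cabin 2  [load 17/17]
  3 → cabin 1  [load 17/17]
  3 → cabin 7  [load 11/17]
7 cabins opened.

7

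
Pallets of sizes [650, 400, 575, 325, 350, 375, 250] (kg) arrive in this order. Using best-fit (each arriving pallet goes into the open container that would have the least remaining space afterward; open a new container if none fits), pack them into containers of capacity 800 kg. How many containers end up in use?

5

  650 → container 1 (new)  [load 650/800]
  400 → container 2 (new)  [load 400/800]
  575 → container 3 (new)  [load 575/800]
  325 → container 2  [load 725/800]
  350 → container 4 (new)  [load 350/800]
  375 → container 4  [load 725/800]
  250 → container 5 (new)  [load 250/800]
5 containers opened.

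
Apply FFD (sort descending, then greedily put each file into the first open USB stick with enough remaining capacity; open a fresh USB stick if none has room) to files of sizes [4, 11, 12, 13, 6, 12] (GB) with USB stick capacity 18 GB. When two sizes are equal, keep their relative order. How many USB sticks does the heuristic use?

Sorted descending: 13, 12, 12, 11, 6, 4.
  13 → USB stick 1 (new)  [load 13/18]
  12 → USB stick 2 (new)  [load 12/18]
  12 → USB stick 3 (new)  [load 12/18]
  11 → USB stick 4 (new)  [load 11/18]
  6 → USB stick 2  [load 18/18]
  4 → USB stick 1  [load 17/18]
4 USB sticks opened.

4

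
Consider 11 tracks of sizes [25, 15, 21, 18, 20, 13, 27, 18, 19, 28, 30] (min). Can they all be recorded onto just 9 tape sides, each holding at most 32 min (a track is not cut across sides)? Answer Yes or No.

Total = 234 min; ⌈234/32⌉ = 8.
9 tracks each exceed half the capacity and cannot share a side, forcing at least 9 tape sides.
The bound of 9 does not rule out 9, but exhaustive search shows no assignment into 9 tape sides of capacity 32 min exists — the minimum is 10.

No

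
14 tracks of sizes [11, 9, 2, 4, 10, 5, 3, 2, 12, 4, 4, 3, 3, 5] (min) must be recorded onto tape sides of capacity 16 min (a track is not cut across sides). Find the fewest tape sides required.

5

Total = 12 + 11 + 10 + 9 + 5 + 5 + 4 + 4 + 4 + 3 + 3 + 3 + 2 + 2 = 77 min.
Lower bound: ⌈77/16⌉ = 5 tape sides.
A packing using 5 tape sides:
  side 1: 12 + 4 = 16
  side 2: 11 + 5 = 16
  side 3: 10 + 5 = 15
  side 4: 9 + 4 + 3 = 16
  side 5: 4 + 3 + 3 + 2 + 2 = 14
This matches the lower bound, so 5 is optimal.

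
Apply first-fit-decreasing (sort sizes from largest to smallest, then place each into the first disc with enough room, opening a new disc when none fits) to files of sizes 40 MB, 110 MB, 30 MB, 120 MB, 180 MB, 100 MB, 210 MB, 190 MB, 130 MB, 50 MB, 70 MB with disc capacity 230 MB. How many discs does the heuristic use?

6

Sorted descending: 210, 190, 180, 130, 120, 110, 100, 70, 50, 40, 30.
  210 → disc 1 (new)  [load 210/230]
  190 → disc 2 (new)  [load 190/230]
  180 → disc 3 (new)  [load 180/230]
  130 → disc 4 (new)  [load 130/230]
  120 → disc 5 (new)  [load 120/230]
  110 → disc 5  [load 230/230]
  100 → disc 4  [load 230/230]
  70 → disc 6 (new)  [load 70/230]
  50 → disc 3  [load 230/230]
  40 → disc 2  [load 230/230]
  30 → disc 6  [load 100/230]
6 discs opened.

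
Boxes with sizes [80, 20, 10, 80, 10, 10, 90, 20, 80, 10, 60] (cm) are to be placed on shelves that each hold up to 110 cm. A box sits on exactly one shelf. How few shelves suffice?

Total = 90 + 80 + 80 + 80 + 60 + 20 + 20 + 10 + 10 + 10 + 10 = 470 cm.
Lower bound: ⌈470/110⌉ = 5 shelves.
A packing using 5 shelves:
  shelf 1: 90 + 20 = 110
  shelf 2: 80 + 20 + 10 = 110
  shelf 3: 80 + 10 + 10 + 10 = 110
  shelf 4: 80 = 80
  shelf 5: 60 = 60
This matches the lower bound, so 5 is optimal.

5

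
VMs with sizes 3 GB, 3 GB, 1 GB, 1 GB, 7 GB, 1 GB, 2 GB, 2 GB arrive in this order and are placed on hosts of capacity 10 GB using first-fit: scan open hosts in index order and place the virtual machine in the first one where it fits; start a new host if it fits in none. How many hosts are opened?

  3 → host 1 (new)  [load 3/10]
  3 → host 1  [load 6/10]
  1 → host 1  [load 7/10]
  1 → host 1  [load 8/10]
  7 → host 2 (new)  [load 7/10]
  1 → host 1  [load 9/10]
  2 → host 2  [load 9/10]
  2 → host 3 (new)  [load 2/10]
3 hosts opened.

3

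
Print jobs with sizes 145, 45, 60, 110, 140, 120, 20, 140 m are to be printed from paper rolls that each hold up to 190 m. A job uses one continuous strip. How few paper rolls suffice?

5

Total = 145 + 140 + 140 + 120 + 110 + 60 + 45 + 20 = 780 m.
Lower bound: ⌈780/190⌉ = 5 paper rolls.
A packing using 5 paper rolls:
  roll 1: 145 + 45 = 190
  roll 2: 140 + 20 = 160
  roll 3: 140 = 140
  roll 4: 120 + 60 = 180
  roll 5: 110 = 110
This matches the lower bound, so 5 is optimal.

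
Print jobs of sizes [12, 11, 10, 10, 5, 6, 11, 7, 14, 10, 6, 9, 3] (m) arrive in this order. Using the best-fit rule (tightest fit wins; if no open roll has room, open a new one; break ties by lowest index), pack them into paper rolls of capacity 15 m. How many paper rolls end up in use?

9

  12 → roll 1 (new)  [load 12/15]
  11 → roll 2 (new)  [load 11/15]
  10 → roll 3 (new)  [load 10/15]
  10 → roll 4 (new)  [load 10/15]
  5 → roll 3  [load 15/15]
  6 → roll 5 (new)  [load 6/15]
  11 → roll 6 (new)  [load 11/15]
  7 → roll 5  [load 13/15]
  14 → roll 7 (new)  [load 14/15]
  10 → roll 8 (new)  [load 10/15]
  6 → roll 9 (new)  [load 6/15]
  9 → roll 9  [load 15/15]
  3 → roll 1  [load 15/15]
9 paper rolls opened.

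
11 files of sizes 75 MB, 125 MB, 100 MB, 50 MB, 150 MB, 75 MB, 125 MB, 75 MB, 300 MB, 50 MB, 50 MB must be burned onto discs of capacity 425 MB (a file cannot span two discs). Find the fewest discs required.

Total = 300 + 150 + 125 + 125 + 100 + 75 + 75 + 75 + 50 + 50 + 50 = 1175 MB.
Lower bound: ⌈1175/425⌉ = 3 discs.
A packing using 3 discs:
  disc 1: 300 + 125 = 425
  disc 2: 150 + 125 + 100 + 50 = 425
  disc 3: 75 + 75 + 75 + 50 + 50 = 325
This matches the lower bound, so 3 is optimal.

3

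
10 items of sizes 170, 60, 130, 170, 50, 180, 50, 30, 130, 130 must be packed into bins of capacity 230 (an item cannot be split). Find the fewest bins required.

Total = 180 + 170 + 170 + 130 + 130 + 130 + 60 + 50 + 50 + 30 = 1100.
Lower bound: ⌈1100/230⌉ = 5 bins.
Also, 6 items each exceed 115, and no two of those can share a bin, so at least 6 bins are needed.
A packing using 6 bins:
  bin 1: 180 + 50 = 230
  bin 2: 170 + 60 = 230
  bin 3: 170 + 50 = 220
  bin 4: 130 + 30 = 160
  bin 5: 130 = 130
  bin 6: 130 = 130
This matches the lower bound, so 6 is optimal.

6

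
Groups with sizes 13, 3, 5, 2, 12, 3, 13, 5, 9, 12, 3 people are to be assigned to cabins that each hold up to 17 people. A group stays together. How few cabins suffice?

5

Total = 13 + 13 + 12 + 12 + 9 + 5 + 5 + 3 + 3 + 3 + 2 = 80 people.
Lower bound: ⌈80/17⌉ = 5 cabins.
A packing using 5 cabins:
  cabin 1: 13 + 3 = 16
  cabin 2: 13 + 3 = 16
  cabin 3: 12 + 5 = 17
  cabin 4: 12 + 5 = 17
  cabin 5: 9 + 3 + 2 = 14
This matches the lower bound, so 5 is optimal.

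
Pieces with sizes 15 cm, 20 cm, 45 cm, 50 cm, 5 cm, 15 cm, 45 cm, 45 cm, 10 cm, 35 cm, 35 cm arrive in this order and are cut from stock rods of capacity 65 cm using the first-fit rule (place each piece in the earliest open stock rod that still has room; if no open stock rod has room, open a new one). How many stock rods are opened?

7

  15 → stock rod 1 (new)  [load 15/65]
  20 → stock rod 1  [load 35/65]
  45 → stock rod 2 (new)  [load 45/65]
  50 → stock rod 3 (new)  [load 50/65]
  5 → stock rod 1  [load 40/65]
  15 → stock rod 1  [load 55/65]
  45 → stock rod 4 (new)  [load 45/65]
  45 → stock rod 5 (new)  [load 45/65]
  10 → stock rod 1  [load 65/65]
  35 → stock rod 6 (new)  [load 35/65]
  35 → stock rod 7 (new)  [load 35/65]
7 stock rods opened.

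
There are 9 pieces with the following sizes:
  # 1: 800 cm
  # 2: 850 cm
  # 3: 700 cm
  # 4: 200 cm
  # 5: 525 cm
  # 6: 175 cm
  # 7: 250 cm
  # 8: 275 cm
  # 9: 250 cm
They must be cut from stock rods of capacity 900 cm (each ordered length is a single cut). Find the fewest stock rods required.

5

Total = 850 + 800 + 700 + 525 + 275 + 250 + 250 + 200 + 175 = 4025 cm.
Lower bound: ⌈4025/900⌉ = 5 stock rods.
A packing using 5 stock rods:
  stock rod 1: 850 = 850
  stock rod 2: 800 = 800
  stock rod 3: 700 + 200 = 900
  stock rod 4: 525 + 275 = 800
  stock rod 5: 250 + 250 + 175 = 675
This matches the lower bound, so 5 is optimal.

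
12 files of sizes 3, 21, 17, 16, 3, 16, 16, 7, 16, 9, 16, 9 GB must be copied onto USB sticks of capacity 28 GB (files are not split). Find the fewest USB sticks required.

Total = 21 + 17 + 16 + 16 + 16 + 16 + 16 + 9 + 9 + 7 + 3 + 3 = 149 GB.
Lower bound: ⌈149/28⌉ = 6 USB sticks.
Also, 7 files each exceed 14 GB, and no two of those can share a USB stick, so at least 7 USB sticks are needed.
A packing using 7 USB sticks:
  USB stick 1: 21 + 7 = 28
  USB stick 2: 17 + 9 = 26
  USB stick 3: 16 + 9 + 3 = 28
  USB stick 4: 16 + 3 = 19
  USB stick 5: 16 = 16
  USB stick 6: 16 = 16
  USB stick 7: 16 = 16
This matches the lower bound, so 7 is optimal.

7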